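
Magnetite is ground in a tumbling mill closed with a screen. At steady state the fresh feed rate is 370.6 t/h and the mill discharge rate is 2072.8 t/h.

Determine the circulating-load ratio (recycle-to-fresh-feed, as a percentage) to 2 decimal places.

Steady state: M = F + R.
R = M − F = 2072.8 − 370.6 = 1702.2 t/h
CL = 100·R/F = 100·1702.2/370.6 = 459.31 %

CL = 459.31 %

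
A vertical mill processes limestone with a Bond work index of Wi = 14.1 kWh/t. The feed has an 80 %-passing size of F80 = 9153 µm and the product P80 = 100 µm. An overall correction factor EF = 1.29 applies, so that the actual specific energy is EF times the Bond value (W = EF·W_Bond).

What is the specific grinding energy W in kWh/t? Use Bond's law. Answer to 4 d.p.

W = 10 Wi / √P80 − 10 Wi / √F80
1/√100 = 0.100000;  1/√9153 = 0.010452
W = 10·14.1·(0.100000 − 0.010452) = 12.6262 kWh/t
Corrected W = EF·W_Bond = 1.29·12.6262 = 16.2878 kWh/t

W = 16.2878 kWh/t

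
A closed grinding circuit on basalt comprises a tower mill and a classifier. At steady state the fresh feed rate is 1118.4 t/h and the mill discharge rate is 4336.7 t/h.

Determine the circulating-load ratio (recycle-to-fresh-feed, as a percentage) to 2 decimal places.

CL = 287.76 %

Mill node: discharge = fresh + recycle.
R = M − F = 4336.7 − 1118.4 = 3218.3 t/h
CL = 100·R/F = 100·3218.3/1118.4 = 287.76 %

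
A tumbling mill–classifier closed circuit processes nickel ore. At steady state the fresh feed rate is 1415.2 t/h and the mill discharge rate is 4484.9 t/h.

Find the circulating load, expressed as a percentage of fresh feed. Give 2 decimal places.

CL = 216.91 %

Discharge = new feed + return, hence
R = M − F = 4484.9 − 1415.2 = 3069.7 t/h
CL = 100·R/F = 100·3069.7/1415.2 = 216.91 %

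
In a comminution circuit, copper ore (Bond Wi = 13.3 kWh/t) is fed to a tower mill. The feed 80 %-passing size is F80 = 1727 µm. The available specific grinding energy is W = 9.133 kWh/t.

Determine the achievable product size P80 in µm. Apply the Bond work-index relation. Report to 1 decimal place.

W = 10 Wi (1/√P80 − 1/√F80)  [Bond]
⇒ 1/√P80 = W/(10 Wi) + 1/√F80
  = 9.1330/(10·13.3) + 1/√1727 = 0.068669 + 0.024063 = 0.092732
P80 = (1/0.092732)² = 10.7837² = 116.29 µm

P80 = 116.3 µm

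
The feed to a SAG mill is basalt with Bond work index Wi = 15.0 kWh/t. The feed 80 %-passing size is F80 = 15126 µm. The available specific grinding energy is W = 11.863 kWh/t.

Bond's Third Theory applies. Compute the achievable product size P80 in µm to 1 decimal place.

W = 10 Wi (P80^-0.5 − F80^-0.5)
1/√P80 = 1/√F80 + W/(10·Wi)
  = 11.8630/(10·15.0) + 1/√15126 = 0.079087 + 0.008131 = 0.087218
P80 = (1/0.087218)² = 11.4656² = 131.46 µm

P80 = 131.5 µm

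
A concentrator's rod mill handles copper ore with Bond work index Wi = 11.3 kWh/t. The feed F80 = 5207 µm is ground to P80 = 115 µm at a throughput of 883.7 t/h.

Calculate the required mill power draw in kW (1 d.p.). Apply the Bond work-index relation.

W = 10·Wi·(P80^(-½) − F80^(-½))
W = 10·11.3·(1/√115 − 1/√5207) = 10·11.3·(0.079392) = 8.9713 kWh/t
Power = W × throughput = 8.9713 kWh/t × 883.7 t/h = 7928.0 kW

P = 7928.0 kW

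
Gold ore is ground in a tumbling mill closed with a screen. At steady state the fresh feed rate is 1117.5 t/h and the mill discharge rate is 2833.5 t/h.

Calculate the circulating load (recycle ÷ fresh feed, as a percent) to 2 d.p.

M = F + R at steady state, so:
R = M − F = 2833.5 − 1117.5 = 1716.0 t/h
CL = 100·R/F = 100·1716.0/1117.5 = 153.56 %

CL = 153.56 %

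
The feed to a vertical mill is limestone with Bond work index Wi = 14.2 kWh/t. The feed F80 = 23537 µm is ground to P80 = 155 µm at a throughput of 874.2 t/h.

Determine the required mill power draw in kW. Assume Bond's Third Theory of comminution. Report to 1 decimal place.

P = 9161.7 kW

W_Bond = 10·Wi·(1/√P₈₀ − 1/√F₈₀)
W = 10·14.2·(1/√155 − 1/√23537) = 10·14.2·(0.073804) = 10.4801 kWh/t
Power = W × throughput = 10.4801 kWh/t × 874.2 t/h = 9161.7 kW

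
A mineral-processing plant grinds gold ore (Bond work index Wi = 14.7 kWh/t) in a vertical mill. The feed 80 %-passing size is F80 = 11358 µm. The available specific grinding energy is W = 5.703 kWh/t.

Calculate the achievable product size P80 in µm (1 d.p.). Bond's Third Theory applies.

W = 10 Wi (1/√P80 − 1/√F80)  [Bond]
⇒ 1/√P80 = W/(10·Wi) + 1/√F80
  = 5.7030/(10·14.7) + 1/√11358 = 0.038796 + 0.009383 = 0.048179
P80 = (1/0.048179)² = 20.7559² = 430.81 µm

P80 = 430.8 µm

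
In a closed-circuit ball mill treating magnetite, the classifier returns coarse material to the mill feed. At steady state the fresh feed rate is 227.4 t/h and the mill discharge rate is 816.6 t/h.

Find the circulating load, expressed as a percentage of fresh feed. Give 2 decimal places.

M = F + R at steady state, so:
R = M − F = 816.6 − 227.4 = 589.2 t/h
CL = 100·R/F = 100·589.2/227.4 = 259.10 %

CL = 259.10 %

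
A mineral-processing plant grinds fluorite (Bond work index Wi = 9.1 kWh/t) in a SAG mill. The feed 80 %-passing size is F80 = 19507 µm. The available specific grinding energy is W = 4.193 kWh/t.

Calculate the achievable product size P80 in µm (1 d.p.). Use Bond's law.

P80 = 352.8 µm

W = 10 Wi (1/√P80 − 1/√F80)  [Bond]
P80^-0.5 = F80^-0.5 + W/(10 Wi)
  = 4.1930/(10·9.1) + 1/√19507 = 0.046077 + 0.007160 = 0.053237
P80 = (1/0.053237)² = 18.7840² = 352.84 µm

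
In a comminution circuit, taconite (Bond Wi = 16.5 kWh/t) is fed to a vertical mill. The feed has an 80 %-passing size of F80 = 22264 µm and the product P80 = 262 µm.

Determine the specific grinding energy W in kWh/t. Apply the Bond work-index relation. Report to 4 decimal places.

W = 9.0879 kWh/t

Bond:  W = 10 Wi (1/√P − 1/√F)
1/√262 = 0.061780;  1/√22264 = 0.006702
W = 10·16.5·(0.061780 − 0.006702) = 9.0879 kWh/t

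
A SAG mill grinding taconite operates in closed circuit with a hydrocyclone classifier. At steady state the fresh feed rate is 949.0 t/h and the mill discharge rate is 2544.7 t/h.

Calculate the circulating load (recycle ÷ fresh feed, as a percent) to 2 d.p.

Steady state: M = F + R.
R = M − F = 2544.7 − 949.0 = 1595.7 t/h
CL = 100·R/F = 100·1595.7/949.0 = 168.15 %

CL = 168.15 %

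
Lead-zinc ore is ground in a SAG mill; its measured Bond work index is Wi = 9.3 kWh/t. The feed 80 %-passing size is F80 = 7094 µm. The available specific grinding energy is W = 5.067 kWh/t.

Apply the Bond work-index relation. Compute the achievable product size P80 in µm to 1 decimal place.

W = 10·Wi·(P80^(-½) − F80^(-½))
1/√P80 = 1/√F80 + W/(10·Wi)
  = 5.0670/(10·9.3) + 1/√7094 = 0.054484 + 0.011873 = 0.066357
P80 = (1/0.066357)² = 15.0701² = 227.11 µm

P80 = 227.1 µm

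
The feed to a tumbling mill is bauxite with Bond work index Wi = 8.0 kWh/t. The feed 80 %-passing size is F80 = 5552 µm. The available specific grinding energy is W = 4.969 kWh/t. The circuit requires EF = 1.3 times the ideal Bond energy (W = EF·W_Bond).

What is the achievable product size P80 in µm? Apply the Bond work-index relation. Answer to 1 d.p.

Bond: W = 10·Wi·(1/√P80 − 1/√F80)
W_Bond = W / EF = 4.969 / 1.3 = 3.8223 kWh/t
⇒ 1/√P80 = W_Bond/(10·Wi) + 1/√F80
  = 3.8223/(10·8.0) + 1/√5552 = 0.047779 + 0.013421 = 0.061200
P80 = (1/0.061200)² = 16.3400² = 267.00 µm

P80 = 267.0 µm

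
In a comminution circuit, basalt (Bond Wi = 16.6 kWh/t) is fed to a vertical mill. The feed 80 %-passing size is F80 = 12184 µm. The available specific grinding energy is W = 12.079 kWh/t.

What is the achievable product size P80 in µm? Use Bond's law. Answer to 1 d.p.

P80 = 149.4 µm

W = 10 Wi (P80^-0.5 − F80^-0.5)
P80^(−½) = W/(10 Wi) + F80^(−½)
  = 12.0790/(10·16.6) + 1/√12184 = 0.072765 + 0.009060 = 0.081825
P80 = (1/0.081825)² = 12.2213² = 149.36 µm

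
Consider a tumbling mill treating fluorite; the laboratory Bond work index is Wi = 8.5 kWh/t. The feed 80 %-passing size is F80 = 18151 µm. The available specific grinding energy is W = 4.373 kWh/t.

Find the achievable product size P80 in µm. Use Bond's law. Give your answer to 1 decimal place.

P80 = 288.5 µm

W = 10·Wi·(P80^(-½) − F80^(-½))
1/√P80 = 1/√F80 + W/(10·Wi)
  = 4.3730/(10·8.5) + 1/√18151 = 0.051447 + 0.007422 = 0.058870
P80 = (1/0.058870)² = 16.9867² = 288.55 µm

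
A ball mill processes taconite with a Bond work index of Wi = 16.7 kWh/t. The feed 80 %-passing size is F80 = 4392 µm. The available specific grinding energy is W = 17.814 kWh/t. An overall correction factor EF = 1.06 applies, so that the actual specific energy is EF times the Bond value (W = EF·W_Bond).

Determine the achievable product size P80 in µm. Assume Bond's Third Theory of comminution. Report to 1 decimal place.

W = 10·Wi·(P80^(-½) − F80^(-½))
W_Bond = W / EF = 17.814 / 1.06 = 16.8057 kWh/t
⇒ 1/√P80 = W_Bond/(10 Wi) + 1/√F80
  = 16.8057/(10·16.7) + 1/√4392 = 0.100633 + 0.015089 = 0.115722
P80 = (1/0.115722)² = 8.6414² = 74.67 µm

P80 = 74.7 µm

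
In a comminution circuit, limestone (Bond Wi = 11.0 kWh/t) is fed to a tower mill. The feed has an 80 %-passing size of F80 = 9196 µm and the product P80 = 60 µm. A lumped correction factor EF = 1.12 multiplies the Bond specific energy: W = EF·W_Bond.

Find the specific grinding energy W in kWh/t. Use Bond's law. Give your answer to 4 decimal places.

W = 14.6203 kWh/t

W = 10·Wi·(P80^(-½) − F80^(-½))
1/√60 = 0.129099;  1/√9196 = 0.010428
W = 10·11.0·(0.129099 − 0.010428) = 13.0539 kWh/t
With EF = 1.12: W = 13.0539·1.12 = 14.6203 kWh/t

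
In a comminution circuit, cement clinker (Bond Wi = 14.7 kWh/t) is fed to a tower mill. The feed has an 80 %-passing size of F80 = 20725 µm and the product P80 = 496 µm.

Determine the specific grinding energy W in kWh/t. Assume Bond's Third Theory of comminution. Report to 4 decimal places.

W = 5.5794 kWh/t

W = 10·Wi·[P80^(−½) − F80^(−½)]
1/√496 = 0.044901;  1/√20725 = 0.006946
W = 10·14.7·(0.044901 − 0.006946) = 5.5794 kWh/t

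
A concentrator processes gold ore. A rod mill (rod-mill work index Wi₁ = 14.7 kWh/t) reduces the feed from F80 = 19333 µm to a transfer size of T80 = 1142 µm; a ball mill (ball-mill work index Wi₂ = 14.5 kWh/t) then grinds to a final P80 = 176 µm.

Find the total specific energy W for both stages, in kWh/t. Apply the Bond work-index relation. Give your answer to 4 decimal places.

W = 10·Wi·(P80^(-½) − F80^(-½))
Stage 1 (19333→1142 µm, Wi₁=14.7): W₁ = 10·14.7·(0.029591 − 0.007192) = 3.2927 kWh/t
Stage 2 (1142→176 µm, Wi₂=14.5): W₂ = 10·14.5·(0.075378 − 0.029591) = 6.6390 kWh/t
W = W₁ + W₂ = 3.2927 + 6.6390 = 9.9317 kWh/t

W = 9.9317 kWh/t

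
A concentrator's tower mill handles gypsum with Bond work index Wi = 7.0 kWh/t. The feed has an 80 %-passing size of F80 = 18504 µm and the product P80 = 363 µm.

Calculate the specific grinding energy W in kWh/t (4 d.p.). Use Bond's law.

W = 10 Wi (1/√P80 − 1/√F80)  [Bond]
1/√363 = 0.052486;  1/√18504 = 0.007351
W = 10·7.0·(0.052486 − 0.007351) = 3.1595 kWh/t

W = 3.1595 kWh/t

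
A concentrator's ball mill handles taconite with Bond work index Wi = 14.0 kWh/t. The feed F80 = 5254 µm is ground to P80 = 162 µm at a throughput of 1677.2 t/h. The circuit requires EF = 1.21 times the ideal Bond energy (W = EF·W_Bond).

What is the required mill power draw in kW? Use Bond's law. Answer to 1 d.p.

Bond:  W = 10 Wi (1/√P − 1/√F)
W = 10·14.0·(1/√162 − 1/√5254) = 10·14.0·(0.064771) = 9.0680 kWh/t
With EF = 1.21: W = 9.0680·1.21 = 10.9723 kWh/t
Power = W × throughput = 10.9723 kWh/t × 1677.2 t/h = 18402.7 kW

P = 18402.7 kW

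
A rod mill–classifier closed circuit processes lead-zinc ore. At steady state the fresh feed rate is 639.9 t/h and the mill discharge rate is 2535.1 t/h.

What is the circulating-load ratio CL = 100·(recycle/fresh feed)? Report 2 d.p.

CL = 296.17 %

Discharge = new feed + return, hence
R = M − F = 2535.1 − 639.9 = 1895.2 t/h
CL = 100·R/F = 100·1895.2/639.9 = 296.17 %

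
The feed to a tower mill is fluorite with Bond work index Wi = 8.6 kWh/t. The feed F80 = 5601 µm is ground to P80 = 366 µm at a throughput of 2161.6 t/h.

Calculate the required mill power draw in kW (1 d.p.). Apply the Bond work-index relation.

Bond: W = 10·Wi·(1/√P80 − 1/√F80)
W = 10·8.6·(1/√366 − 1/√5601) = 10·8.6·(0.038909) = 3.3462 kWh/t
P_mill = W·ṁ = 3.3462·2161.6 = 7233.1 kW

P = 7233.1 kW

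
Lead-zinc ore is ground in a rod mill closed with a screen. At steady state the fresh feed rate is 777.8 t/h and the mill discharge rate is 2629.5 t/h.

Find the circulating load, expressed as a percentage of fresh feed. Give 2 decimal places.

Mill node: discharge = fresh + recycle.
R = M − F = 2629.5 − 777.8 = 1851.7 t/h
CL = 100·R/F = 100·1851.7/777.8 = 238.07 %

CL = 238.07 %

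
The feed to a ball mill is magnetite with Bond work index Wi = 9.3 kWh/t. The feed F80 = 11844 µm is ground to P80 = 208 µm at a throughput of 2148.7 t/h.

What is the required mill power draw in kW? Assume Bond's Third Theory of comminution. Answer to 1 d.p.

W = 10 Wi (1/√P80 − 1/√F80)  [Bond]
W = 10·9.3·(1/√208 − 1/√11844) = 10·9.3·(0.060149) = 5.5938 kWh/t
P = W·T = 5.5938·2148.7 = 12019.5 kW

P = 12019.5 kW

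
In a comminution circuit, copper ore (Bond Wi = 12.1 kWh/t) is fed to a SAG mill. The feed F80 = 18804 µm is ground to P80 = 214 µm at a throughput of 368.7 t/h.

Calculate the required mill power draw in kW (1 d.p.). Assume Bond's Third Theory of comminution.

P = 2724.3 kW

W = 10 Wi (P80^-0.5 − F80^-0.5)
W = 10·12.1·(1/√214 − 1/√18804) = 10·12.1·(0.061066) = 7.3890 kWh/t
Mill draw = 7.3890 × 368.7 = 2724.3 kW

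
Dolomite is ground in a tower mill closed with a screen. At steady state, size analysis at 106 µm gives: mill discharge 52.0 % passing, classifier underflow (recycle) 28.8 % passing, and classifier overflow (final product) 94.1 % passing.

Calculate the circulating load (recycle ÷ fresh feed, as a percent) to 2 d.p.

Let r = R/F. Size balance at 106 µm:
d + r·d = r·u + o → r(d−u) = o−d
r = (94.1 − 52.0)/(52.0 − 28.8) = 42.1/23.2 = 1.8147
CL = 100·r = 181.47 %

CL = 181.47 %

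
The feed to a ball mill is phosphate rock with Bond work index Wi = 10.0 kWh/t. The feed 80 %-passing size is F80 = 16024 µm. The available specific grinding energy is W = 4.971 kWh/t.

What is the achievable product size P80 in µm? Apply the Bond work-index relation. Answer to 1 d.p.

W = 10·Wi·[P80^(−½) − F80^(−½)]
1/√P80 = 1/√F80 + W/(10·Wi)
  = 4.9710/(10·10.0) + 1/√16024 = 0.049710 + 0.007900 = 0.057610
P80 = (1/0.057610)² = 17.3582² = 301.31 µm

P80 = 301.3 µm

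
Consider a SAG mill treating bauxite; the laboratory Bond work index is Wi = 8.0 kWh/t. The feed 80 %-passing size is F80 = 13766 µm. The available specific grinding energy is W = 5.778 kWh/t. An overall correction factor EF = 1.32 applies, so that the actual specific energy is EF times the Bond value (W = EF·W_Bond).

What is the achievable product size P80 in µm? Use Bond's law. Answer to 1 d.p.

P80 = 250.1 µm

W = 10 Wi (P80^-0.5 − F80^-0.5)
W_Bond = W / EF = 5.778 / 1.32 = 4.3773 kWh/t
P80^-0.5 = F80^-0.5 + W_Bond/(10 Wi)
  = 4.3773/(10·8.0) + 1/√13766 = 0.054716 + 0.008523 = 0.063239
P80 = (1/0.063239)² = 15.8130² = 250.05 µm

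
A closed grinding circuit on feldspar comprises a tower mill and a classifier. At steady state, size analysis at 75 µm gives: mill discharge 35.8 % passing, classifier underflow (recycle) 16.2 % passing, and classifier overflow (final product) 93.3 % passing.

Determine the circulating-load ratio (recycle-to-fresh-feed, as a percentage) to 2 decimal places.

Classifier node, passing 75 µm:
Fd + Rd = Ru + Fo ⇒ R/F = (o−d)/(d−u)
r = (93.3 − 35.8)/(35.8 − 16.2) = 57.5/19.6 = 2.9337
CL = 100·r = 293.37 %

CL = 293.37 %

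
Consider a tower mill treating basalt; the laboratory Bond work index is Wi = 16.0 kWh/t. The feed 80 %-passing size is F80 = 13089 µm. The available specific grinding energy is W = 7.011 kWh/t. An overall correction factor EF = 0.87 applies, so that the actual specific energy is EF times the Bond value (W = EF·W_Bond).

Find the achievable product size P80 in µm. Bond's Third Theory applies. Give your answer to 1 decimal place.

P80 = 286.2 µm

Bond: W = 10·Wi·(1/√P80 − 1/√F80)
W_Bond = W / EF = 7.011 / 0.87 = 8.0586 kWh/t
⇒ 1/√P80 = W_Bond/(10·Wi) + 1/√F80
  = 8.0586/(10·16.0) + 1/√13089 = 0.050366 + 0.008741 = 0.059107
P80 = (1/0.059107)² = 16.9184² = 286.23 µm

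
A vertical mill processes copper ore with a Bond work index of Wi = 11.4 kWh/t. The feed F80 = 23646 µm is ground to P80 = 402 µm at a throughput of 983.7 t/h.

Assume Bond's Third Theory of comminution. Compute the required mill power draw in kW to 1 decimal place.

P = 4863.9 kW

W = 10·Wi·(P80^(-½) − F80^(-½))
W = 10·11.4·(1/√402 − 1/√23646) = 10·11.4·(0.043372) = 4.9444 kWh/t
Power = W × throughput = 4.9444 kWh/t × 983.7 t/h = 4863.9 kW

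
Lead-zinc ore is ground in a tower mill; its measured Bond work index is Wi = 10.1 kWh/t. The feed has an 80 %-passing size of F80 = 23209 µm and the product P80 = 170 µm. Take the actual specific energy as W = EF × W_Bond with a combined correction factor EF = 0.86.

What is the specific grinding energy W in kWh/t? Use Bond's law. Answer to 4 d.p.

W = 6.0917 kWh/t

W = 10·Wi·[P80^(−½) − F80^(−½)]
1/√170 = 0.076696;  1/√23209 = 0.006564
W = 10·10.1·(0.076696 − 0.006564) = 7.0834 kWh/t
With EF = 0.86: W = 7.0834·0.86 = 6.0917 kWh/t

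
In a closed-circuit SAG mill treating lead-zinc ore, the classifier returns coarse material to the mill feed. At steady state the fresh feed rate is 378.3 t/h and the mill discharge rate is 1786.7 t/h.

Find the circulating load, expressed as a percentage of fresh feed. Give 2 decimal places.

Mill node: discharge = fresh + recycle.
R = M − F = 1786.7 − 378.3 = 1408.4 t/h
CL = 100·R/F = 100·1408.4/378.3 = 372.30 %

CL = 372.30 %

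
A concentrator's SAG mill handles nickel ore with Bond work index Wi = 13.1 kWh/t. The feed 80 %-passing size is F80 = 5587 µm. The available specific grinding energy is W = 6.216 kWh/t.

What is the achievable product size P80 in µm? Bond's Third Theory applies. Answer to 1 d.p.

P80 = 270.3 µm

Bond:  W = 10 Wi (1/√P − 1/√F)
P80^-0.5 = F80^-0.5 + W/(10 Wi)
  = 6.2160/(10·13.1) + 1/√5587 = 0.047450 + 0.013379 = 0.060829
P80 = (1/0.060829)² = 16.4395² = 270.26 µm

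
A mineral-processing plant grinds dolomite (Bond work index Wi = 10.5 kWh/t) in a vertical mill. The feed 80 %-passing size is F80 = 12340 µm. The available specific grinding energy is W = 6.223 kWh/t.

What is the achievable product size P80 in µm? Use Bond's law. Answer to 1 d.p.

P80 = 214.6 µm

W_Bond = 10·Wi·(1/√P₈₀ − 1/√F₈₀)
⇒ 1/√P80 = W/(10 Wi) + 1/√F80
  = 6.2230/(10·10.5) + 1/√12340 = 0.059267 + 0.009002 = 0.068269
P80 = (1/0.068269)² = 14.6480² = 214.56 µm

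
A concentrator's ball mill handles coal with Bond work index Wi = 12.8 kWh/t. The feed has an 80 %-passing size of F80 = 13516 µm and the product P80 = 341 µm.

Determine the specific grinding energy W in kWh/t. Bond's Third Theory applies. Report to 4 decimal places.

W = 5.8306 kWh/t

W = 10 Wi / √P80 − 10 Wi / √F80
1/√341 = 0.054153;  1/√13516 = 0.008602
W = 10·12.8·(0.054153 − 0.008602) = 5.8306 kWh/t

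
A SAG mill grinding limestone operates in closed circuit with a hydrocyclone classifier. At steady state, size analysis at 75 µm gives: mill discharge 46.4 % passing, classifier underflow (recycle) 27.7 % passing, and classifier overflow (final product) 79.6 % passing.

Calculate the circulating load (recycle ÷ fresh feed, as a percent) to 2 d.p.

CL = 177.54 %

Balance %-passing 75 µm (r = R/F):
(1+r)d = ru + o → r = (o−d)/(d−u)
r = (79.6 − 46.4)/(46.4 − 27.7) = 33.2/18.7 = 1.7754
CL = 100·r = 177.54 %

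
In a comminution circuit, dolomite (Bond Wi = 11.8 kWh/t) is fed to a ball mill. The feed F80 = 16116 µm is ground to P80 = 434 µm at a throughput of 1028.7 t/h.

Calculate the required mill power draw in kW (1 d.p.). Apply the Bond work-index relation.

W = 10·Wi·(P80^(-½) − F80^(-½))
W = 10·11.8·(1/√434 − 1/√16116) = 10·11.8·(0.040124) = 4.7347 kWh/t
Power = W × throughput = 4.7347 kWh/t × 1028.7 t/h = 4870.6 kW

P = 4870.6 kW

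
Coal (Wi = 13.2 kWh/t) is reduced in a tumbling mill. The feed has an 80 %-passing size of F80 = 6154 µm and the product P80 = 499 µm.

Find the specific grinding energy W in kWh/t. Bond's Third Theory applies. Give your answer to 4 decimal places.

W = 4.2265 kWh/t

W_Bond = 10·Wi·(1/√P₈₀ − 1/√F₈₀)
1/√499 = 0.044766;  1/√6154 = 0.012747
W = 10·13.2·(0.044766 − 0.012747) = 4.2265 kWh/t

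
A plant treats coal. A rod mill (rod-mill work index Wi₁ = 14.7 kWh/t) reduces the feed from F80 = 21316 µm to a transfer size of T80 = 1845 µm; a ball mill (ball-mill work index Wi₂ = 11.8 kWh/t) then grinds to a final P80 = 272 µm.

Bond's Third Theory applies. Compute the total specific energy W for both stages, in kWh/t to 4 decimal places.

W_Bond = 10·Wi·(1/√P₈₀ − 1/√F₈₀)
Stage 1 (21316→1845 µm, Wi₁=14.7): W₁ = 10·14.7·(0.023281 − 0.006849) = 2.4155 kWh/t
Stage 2 (1845→272 µm, Wi₂=11.8): W₂ = 10·11.8·(0.060634 − 0.023281) = 4.4076 kWh/t
W = W₁ + W₂ = 2.4155 + 4.4076 = 6.8231 kWh/t

W = 6.8231 kWh/t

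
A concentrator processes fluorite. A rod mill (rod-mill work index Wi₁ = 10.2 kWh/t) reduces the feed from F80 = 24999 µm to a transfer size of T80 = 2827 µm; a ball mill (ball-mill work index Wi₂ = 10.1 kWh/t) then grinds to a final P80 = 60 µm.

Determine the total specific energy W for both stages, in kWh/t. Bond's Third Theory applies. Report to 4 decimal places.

W_Bond = 10·Wi·(1/√P₈₀ − 1/√F₈₀)
Stage 1 (24999→2827 µm, Wi₁=10.2): W₁ = 10·10.2·(0.018808 − 0.006325) = 1.2733 kWh/t
Stage 2 (2827→60 µm, Wi₂=10.1): W₂ = 10·10.1·(0.129099 − 0.018808) = 11.1395 kWh/t
W = W₁ + W₂ = 1.2733 + 11.1395 = 12.4127 kWh/t

W = 12.4127 kWh/t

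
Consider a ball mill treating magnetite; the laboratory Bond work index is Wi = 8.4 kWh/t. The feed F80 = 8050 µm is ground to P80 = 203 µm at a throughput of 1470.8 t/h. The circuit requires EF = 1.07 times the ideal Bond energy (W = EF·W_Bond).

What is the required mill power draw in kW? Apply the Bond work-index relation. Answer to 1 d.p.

W = 10 Wi (1/√P80 − 1/√F80)  [Bond]
W = 10·8.4·(1/√203 − 1/√8050) = 10·8.4·(0.059041) = 4.9594 kWh/t
W_actual = 1.07 × 4.9594 = 5.3066 kWh/t
P_mill = W·ṁ = 5.3066·1470.8 = 7804.9 kW

P = 7804.9 kW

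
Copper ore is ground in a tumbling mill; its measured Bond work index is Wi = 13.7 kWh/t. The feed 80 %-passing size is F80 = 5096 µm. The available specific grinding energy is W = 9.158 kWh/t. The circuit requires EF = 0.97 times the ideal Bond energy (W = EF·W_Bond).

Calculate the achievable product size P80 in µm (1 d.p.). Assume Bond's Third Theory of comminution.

W = 10 Wi (1/√P80 − 1/√F80)  [Bond]
W_Bond = W / EF = 9.158 / 0.97 = 9.4412 kWh/t
1/√P80 = 1/√F80 + W_Bond/(10·Wi)
  = 9.4412/(10·13.7) + 1/√5096 = 0.068914 + 0.014008 = 0.082922
P80 = (1/0.082922)² = 12.0595² = 145.43 µm

P80 = 145.4 µm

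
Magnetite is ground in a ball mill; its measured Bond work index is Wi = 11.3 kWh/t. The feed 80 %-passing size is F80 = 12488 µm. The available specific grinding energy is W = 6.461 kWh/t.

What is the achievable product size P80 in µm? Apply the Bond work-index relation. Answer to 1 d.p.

P80 = 228.7 µm

W = 10·Wi·(P80^(-½) − F80^(-½))
1/√P80 = 1/√F80 + W/(10·Wi)
  = 6.4610/(10·11.3) + 1/√12488 = 0.057177 + 0.008949 = 0.066126
P80 = (1/0.066126)² = 15.1227² = 228.70 µm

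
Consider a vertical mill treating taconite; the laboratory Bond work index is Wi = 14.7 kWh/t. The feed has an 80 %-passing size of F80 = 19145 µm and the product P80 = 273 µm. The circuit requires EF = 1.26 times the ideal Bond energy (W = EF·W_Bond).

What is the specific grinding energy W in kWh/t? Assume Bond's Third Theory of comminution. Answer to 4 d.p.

W = 10 Wi / √P80 − 10 Wi / √F80
1/√273 = 0.060523;  1/√19145 = 0.007227
W = 10·14.7·(0.060523 − 0.007227) = 7.8344 kWh/t
Corrected W = EF·W_Bond = 1.26·7.8344 = 9.8714 kWh/t

W = 9.8714 kWh/t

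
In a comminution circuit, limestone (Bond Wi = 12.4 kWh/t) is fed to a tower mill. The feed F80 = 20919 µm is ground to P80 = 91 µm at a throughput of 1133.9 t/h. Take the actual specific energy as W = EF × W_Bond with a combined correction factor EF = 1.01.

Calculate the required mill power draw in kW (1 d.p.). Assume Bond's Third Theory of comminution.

Bond: W = 10·Wi·(1/√P80 − 1/√F80)
W = 10·12.4·(1/√91 − 1/√20919) = 10·12.4·(0.097914) = 12.1414 kWh/t
Apply correction: 12.1414 × 1.01 = 12.2628 kWh/t
P_mill = W·ṁ = 12.2628·1133.9 = 13904.8 kW

P = 13904.8 kW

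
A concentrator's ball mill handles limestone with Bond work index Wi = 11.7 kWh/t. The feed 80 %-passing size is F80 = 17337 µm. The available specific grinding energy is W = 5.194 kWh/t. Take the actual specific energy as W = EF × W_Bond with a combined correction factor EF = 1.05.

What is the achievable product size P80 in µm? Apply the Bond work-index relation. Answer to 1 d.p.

Bond: W = 10·Wi·(1/√P80 − 1/√F80)
W_Bond = W / EF = 5.194 / 1.05 = 4.9467 kWh/t
P80^(−½) = W_Bond/(10 Wi) + F80^(−½)
  = 4.9467/(10·11.7) + 1/√17337 = 0.042279 + 0.007595 = 0.049874
P80 = (1/0.049874)² = 20.0505² = 402.02 µm

P80 = 402.0 µm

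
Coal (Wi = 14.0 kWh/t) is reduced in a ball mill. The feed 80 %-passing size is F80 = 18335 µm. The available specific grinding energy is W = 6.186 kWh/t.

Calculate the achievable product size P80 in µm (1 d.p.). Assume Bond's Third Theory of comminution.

P80 = 376.0 µm

W = 10·Wi·(P80^(-½) − F80^(-½))
⇒ 1/√P80 = W/(10·Wi) + 1/√F80
  = 6.1860/(10·14.0) + 1/√18335 = 0.044186 + 0.007385 = 0.051571
P80 = (1/0.051571)² = 19.3908² = 376.00 µm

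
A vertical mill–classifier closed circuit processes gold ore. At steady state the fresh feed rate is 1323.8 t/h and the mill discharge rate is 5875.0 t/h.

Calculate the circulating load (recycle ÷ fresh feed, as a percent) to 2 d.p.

Steady state: M = F + R.
R = M − F = 5875.0 − 1323.8 = 4551.2 t/h
CL = 100·R/F = 100·4551.2/1323.8 = 343.80 %

CL = 343.80 %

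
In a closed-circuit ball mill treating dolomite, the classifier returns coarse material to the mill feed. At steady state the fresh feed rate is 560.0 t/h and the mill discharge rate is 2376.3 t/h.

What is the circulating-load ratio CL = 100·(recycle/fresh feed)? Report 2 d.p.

CL = 324.34 %

Steady state: M = F + R.
R = M − F = 2376.3 − 560.0 = 1816.3 t/h
CL = 100·R/F = 100·1816.3/560.0 = 324.34 %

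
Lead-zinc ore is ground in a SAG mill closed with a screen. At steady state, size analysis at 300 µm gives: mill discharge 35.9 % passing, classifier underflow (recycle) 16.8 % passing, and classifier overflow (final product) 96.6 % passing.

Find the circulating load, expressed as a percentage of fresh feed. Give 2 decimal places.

Two-product formula at 300 µm:
d + r·d = r·u + o → r(d−u) = o−d
r = (96.6 − 35.9)/(35.9 − 16.8) = 60.7/19.1 = 3.1780
CL = 100·r = 317.80 %

CL = 317.80 %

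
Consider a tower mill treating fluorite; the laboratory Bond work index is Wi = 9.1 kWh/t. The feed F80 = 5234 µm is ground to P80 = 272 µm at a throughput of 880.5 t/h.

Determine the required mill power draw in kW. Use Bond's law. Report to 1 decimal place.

W = 10 Wi (P80^-0.5 − F80^-0.5)
W = 10·9.1·(1/√272 − 1/√5234) = 10·9.1·(0.046812) = 4.2598 kWh/t
P_mill = W·ṁ = 4.2598·880.5 = 3750.8 kW

P = 3750.8 kW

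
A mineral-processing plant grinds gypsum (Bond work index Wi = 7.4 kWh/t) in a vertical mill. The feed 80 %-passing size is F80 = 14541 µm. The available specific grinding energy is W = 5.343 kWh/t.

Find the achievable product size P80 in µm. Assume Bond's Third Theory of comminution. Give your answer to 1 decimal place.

W = 10·Wi·(P80^(-½) − F80^(-½))
P80^(−½) = W/(10 Wi) + F80^(−½)
  = 5.3430/(10·7.4) + 1/√14541 = 0.072203 + 0.008293 = 0.080496
P80 = (1/0.080496)² = 12.4230² = 154.33 µm

P80 = 154.3 µm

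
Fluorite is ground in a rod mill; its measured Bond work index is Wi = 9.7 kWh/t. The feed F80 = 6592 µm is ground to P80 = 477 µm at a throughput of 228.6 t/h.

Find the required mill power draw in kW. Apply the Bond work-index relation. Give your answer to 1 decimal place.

P = 742.2 kW

W = 10 Wi / √P80 − 10 Wi / √F80
W = 10·9.7·(1/√477 − 1/√6592) = 10·9.7·(0.033470) = 3.2466 kWh/t
Power = W × throughput = 3.2466 kWh/t × 228.6 t/h = 742.2 kW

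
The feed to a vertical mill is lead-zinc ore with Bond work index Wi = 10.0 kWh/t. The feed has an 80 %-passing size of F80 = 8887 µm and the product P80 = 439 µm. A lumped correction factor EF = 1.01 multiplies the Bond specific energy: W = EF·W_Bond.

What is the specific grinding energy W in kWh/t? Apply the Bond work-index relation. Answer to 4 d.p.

W = 10·Wi·(P80^(-½) − F80^(-½))
1/√439 = 0.047727;  1/√8887 = 0.010608
W = 10·10.0·(0.047727 − 0.010608) = 3.7120 kWh/t
With EF = 1.01: W = 3.7120·1.01 = 3.7491 kWh/t

W = 3.7491 kWh/t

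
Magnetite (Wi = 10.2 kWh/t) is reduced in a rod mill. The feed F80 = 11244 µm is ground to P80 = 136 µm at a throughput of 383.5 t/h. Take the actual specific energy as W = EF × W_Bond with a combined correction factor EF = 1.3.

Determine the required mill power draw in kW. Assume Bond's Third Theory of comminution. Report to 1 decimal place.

W = 10 Wi / √P80 − 10 Wi / √F80
W = 10·10.2·(1/√136 − 1/√11244) = 10·10.2·(0.076319) = 7.7845 kWh/t
W_actual = 1.3 × 7.7845 = 10.1199 kWh/t
Mill draw = 10.1199 × 383.5 = 3881.0 kW

P = 3881.0 kW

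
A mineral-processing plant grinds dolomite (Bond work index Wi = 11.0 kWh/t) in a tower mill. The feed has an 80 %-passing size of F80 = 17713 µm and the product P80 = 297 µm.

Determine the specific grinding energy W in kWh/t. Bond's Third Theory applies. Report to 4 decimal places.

W = 5.5563 kWh/t

W_Bond = 10·Wi·(1/√P₈₀ − 1/√F₈₀)
1/√297 = 0.058026;  1/√17713 = 0.007514
W = 10·11.0·(0.058026 − 0.007514) = 5.5563 kWh/t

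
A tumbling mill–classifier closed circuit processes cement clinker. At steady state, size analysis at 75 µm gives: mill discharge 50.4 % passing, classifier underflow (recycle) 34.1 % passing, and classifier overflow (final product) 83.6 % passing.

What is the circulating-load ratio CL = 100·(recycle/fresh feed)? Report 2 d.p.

CL = 203.68 %

Two-product formula at 75 µm:
Fd + Rd = Ru + Fo ⇒ R/F = (o−d)/(d−u)
r = (83.6 − 50.4)/(50.4 − 34.1) = 33.2/16.3 = 2.0368
CL = 100·r = 203.68 %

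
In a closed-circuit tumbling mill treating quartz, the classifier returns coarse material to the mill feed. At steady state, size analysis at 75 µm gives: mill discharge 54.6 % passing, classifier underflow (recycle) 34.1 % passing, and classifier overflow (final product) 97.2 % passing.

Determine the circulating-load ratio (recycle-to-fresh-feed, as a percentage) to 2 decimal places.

CL = 207.80 %

Balance %-passing 75 µm (r = R/F):
Fd + Rd = Ru + Fo ⇒ R/F = (o−d)/(d−u)
r = (97.2 − 54.6)/(54.6 − 34.1) = 42.6/20.5 = 2.0780
CL = 100·r = 207.80 %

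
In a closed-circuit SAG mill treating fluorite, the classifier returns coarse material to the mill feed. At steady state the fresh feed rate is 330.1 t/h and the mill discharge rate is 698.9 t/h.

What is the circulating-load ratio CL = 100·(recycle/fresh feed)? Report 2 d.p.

Mill node: discharge = fresh + recycle.
R = M − F = 698.9 − 330.1 = 368.8 t/h
CL = 100·R/F = 100·368.8/330.1 = 111.72 %

CL = 111.72 %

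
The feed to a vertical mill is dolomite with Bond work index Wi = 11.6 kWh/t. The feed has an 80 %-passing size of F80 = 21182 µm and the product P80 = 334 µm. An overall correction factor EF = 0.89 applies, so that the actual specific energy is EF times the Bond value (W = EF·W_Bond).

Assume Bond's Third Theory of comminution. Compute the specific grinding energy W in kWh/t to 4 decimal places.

W = 10 Wi (1/√P80 − 1/√F80)  [Bond]
1/√334 = 0.054718;  1/√21182 = 0.006871
W = 10·11.6·(0.054718 − 0.006871) = 5.5502 kWh/t
Apply correction: 5.5502 × 0.89 = 4.9397 kWh/t

W = 4.9397 kWh/t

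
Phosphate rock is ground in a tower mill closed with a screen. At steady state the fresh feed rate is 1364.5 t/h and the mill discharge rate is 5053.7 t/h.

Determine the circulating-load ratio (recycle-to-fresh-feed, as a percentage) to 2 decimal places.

Mill node: discharge = fresh + recycle.
R = M − F = 5053.7 − 1364.5 = 3689.2 t/h
CL = 100·R/F = 100·3689.2/1364.5 = 270.37 %

CL = 270.37 %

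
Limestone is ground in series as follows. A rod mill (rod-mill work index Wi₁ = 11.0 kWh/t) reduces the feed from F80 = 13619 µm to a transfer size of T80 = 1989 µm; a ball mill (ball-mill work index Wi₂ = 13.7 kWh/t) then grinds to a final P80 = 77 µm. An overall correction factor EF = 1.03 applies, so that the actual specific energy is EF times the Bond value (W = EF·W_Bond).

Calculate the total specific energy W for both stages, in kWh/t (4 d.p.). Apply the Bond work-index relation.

W = 14.4865 kWh/t

W = 10 Wi / √P80 − 10 Wi / √F80
Stage 1 (13619→1989 µm, Wi₁=11.0): W₁ = 10·11.0·(0.022422 − 0.008569) = 1.5239 kWh/t
Stage 2 (1989→77 µm, Wi₂=13.7): W₂ = 10·13.7·(0.113961 − 0.022422) = 12.5407 kWh/t
W = W₁ + W₂ = 1.5239 + 12.5407 = 14.0646 kWh/t
Apply correction: 14.0646 × 1.03 = 14.4865 kWh/t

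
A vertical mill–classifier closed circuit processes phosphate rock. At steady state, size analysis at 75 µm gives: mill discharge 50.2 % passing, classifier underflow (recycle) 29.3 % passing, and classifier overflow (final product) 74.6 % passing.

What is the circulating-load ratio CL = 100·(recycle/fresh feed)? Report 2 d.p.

Let r = R/F. Size balance at 75 µm:
Fd + Rd = Ru + Fo ⇒ R/F = (o−d)/(d−u)
r = (74.6 − 50.2)/(50.2 − 29.3) = 24.4/20.9 = 1.1675
CL = 100·r = 116.75 %

CL = 116.75 %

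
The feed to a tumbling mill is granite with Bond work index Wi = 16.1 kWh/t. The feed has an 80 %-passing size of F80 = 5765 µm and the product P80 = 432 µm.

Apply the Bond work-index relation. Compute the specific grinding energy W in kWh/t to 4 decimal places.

W = 5.6257 kWh/t

W = 10·Wi·[P80^(−½) − F80^(−½)]
1/√432 = 0.048113;  1/√5765 = 0.013170
W = 10·16.1·(0.048113 − 0.013170) = 5.6257 kWh/t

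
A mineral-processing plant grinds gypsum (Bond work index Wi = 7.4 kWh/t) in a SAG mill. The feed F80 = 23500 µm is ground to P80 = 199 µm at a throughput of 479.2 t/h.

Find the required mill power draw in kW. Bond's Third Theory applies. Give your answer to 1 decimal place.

W = 10 Wi / √P80 − 10 Wi / √F80
W = 10·7.4·(1/√199 − 1/√23500) = 10·7.4·(0.064365) = 4.7630 kWh/t
Power = W × throughput = 4.7630 kWh/t × 479.2 t/h = 2282.4 kW

P = 2282.4 kW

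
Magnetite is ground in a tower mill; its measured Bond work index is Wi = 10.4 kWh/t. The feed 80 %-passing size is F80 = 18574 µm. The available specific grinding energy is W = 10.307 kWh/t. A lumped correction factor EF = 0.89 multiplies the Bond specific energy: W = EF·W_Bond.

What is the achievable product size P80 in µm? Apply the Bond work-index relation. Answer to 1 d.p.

W = 10 Wi / √P80 − 10 Wi / √F80
W_Bond = W / EF = 10.307 / 0.89 = 11.5809 kWh/t
⇒ 1/√P80 = W_Bond/(10 Wi) + 1/√F80
  = 11.5809/(10·10.4) + 1/√18574 = 0.111355 + 0.007337 = 0.118692
P80 = (1/0.118692)² = 8.4251² = 70.98 µm

P80 = 71.0 µm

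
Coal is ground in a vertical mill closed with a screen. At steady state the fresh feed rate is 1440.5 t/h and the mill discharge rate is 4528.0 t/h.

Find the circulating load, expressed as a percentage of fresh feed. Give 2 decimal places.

CL = 214.34 %

Mill node: discharge = fresh + recycle.
R = M − F = 4528.0 − 1440.5 = 3087.5 t/h
CL = 100·R/F = 100·3087.5/1440.5 = 214.34 %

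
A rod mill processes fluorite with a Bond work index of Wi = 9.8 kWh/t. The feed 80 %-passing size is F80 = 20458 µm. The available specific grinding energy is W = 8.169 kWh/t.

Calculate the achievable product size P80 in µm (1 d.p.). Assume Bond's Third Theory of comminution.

P80 = 122.5 µm

Bond:  W = 10 Wi (1/√P − 1/√F)
⇒ 1/√P80 = W/(10·Wi) + 1/√F80
  = 8.1690/(10·9.8) + 1/√20458 = 0.083357 + 0.006991 = 0.090349
P80 = (1/0.090349)² = 11.0682² = 122.51 µm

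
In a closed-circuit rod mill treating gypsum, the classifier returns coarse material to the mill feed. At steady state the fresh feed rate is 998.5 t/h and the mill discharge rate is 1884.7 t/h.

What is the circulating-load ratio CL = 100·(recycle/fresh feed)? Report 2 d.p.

CL = 88.75 %

Steady state: M = F + R.
R = M − F = 1884.7 − 998.5 = 886.2 t/h
CL = 100·R/F = 100·886.2/998.5 = 88.75 %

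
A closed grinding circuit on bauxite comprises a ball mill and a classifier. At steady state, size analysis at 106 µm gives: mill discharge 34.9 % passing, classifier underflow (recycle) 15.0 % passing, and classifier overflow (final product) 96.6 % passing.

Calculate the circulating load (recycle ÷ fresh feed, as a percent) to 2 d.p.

Two-product formula at 106 µm:
r = (o − d)/(d − u)
r = (96.6 − 34.9)/(34.9 − 15.0) = 61.7/19.9 = 3.1005
CL = 100·r = 310.05 %

CL = 310.05 %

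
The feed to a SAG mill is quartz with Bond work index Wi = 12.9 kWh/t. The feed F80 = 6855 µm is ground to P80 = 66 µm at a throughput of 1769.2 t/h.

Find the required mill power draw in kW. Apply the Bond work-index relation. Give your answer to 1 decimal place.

W = 10·Wi·(P80^(-½) − F80^(-½))
W = 10·12.9·(1/√66 − 1/√6855) = 10·12.9·(0.111013) = 14.3207 kWh/t
P_mill = W·ṁ = 14.3207·1769.2 = 25336.2 kW

P = 25336.2 kW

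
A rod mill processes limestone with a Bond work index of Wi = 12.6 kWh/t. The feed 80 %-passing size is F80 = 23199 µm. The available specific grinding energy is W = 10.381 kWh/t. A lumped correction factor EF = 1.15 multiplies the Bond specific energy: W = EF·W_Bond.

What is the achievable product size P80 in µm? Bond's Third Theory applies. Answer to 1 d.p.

W = 10 Wi / √P80 − 10 Wi / √F80
W_Bond = W / EF = 10.381 / 1.15 = 9.0270 kWh/t
P80^(−½) = W_Bond/(10 Wi) + F80^(−½)
  = 9.0270/(10·12.6) + 1/√23199 = 0.071643 + 0.006565 = 0.078208
P80 = (1/0.078208)² = 12.7864² = 163.49 µm

P80 = 163.5 µm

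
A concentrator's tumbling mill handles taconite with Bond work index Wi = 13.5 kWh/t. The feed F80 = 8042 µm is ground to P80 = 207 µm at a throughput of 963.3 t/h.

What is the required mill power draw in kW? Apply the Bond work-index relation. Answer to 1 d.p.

P = 7588.6 kW

W = 10 Wi (P80^-0.5 − F80^-0.5)
W = 10·13.5·(1/√207 − 1/√8042) = 10·13.5·(0.058354) = 7.8777 kWh/t
P = W·T = 7.8777·963.3 = 7588.6 kW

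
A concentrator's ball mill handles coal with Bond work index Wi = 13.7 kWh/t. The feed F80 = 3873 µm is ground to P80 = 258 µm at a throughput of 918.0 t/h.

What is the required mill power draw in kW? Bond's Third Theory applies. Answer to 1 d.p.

W = 10·Wi·[P80^(−½) − F80^(−½)]
W = 10·13.7·(1/√258 − 1/√3873) = 10·13.7·(0.046189) = 6.3279 kWh/t
P_mill = W·ṁ = 6.3279·918.0 = 5809.0 kW

P = 5809.0 kW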